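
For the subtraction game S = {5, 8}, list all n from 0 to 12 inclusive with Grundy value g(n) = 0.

0, 1, 2, 3, 4

Grundy values for subtraction set {5, 8}:
k:     0  1  2  3  4  5  6  7  8  9 10 11 12
g(k):  0  0  0  0  0  1  1  1  1  1  2  2  2
The P-positions (g = 0) in 0..12 are 0, 1, 2, 3, 4.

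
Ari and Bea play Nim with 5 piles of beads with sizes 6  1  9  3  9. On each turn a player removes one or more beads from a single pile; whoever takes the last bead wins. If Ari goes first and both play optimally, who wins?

Ari wins

Compute the nim-sum pairwise:
6 ^ 1 = 7
7 ^ 9 = 14
14 ^ 3 = 13
13 ^ 9 = 4
The nim-sum is 4 ≠ 0, so this is an N-position: the player to move can win; Ari has a winning move.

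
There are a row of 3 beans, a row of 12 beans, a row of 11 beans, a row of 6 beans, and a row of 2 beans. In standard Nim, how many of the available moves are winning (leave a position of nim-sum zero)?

In binary:
  0011  (3)
  1100  (12)
  1011  (11)
  0110  (6)
  0010  (2)
  ----
  0000  (0)
The nim-sum is already 0, so every move leaves a nonzero nim-sum — there are no winning moves.

0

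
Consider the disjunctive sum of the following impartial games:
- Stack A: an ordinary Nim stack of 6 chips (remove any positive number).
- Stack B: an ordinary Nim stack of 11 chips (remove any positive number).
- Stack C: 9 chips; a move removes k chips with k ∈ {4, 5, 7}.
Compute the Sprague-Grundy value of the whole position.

15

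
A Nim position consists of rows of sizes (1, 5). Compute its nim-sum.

Nim-sum: 1 ⊕ 5 = 4.

4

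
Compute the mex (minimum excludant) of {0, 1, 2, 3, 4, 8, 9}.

5

The values 0, 1, 2, 3, 4 are all present; 5 is the first non-negative integer missing from the set.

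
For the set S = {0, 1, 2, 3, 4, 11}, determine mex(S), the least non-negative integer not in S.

The values 0, 1, 2, 3, 4 are all present; 5 is the first non-negative integer missing from the set.

5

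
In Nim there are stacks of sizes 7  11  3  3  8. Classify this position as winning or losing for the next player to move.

Winning position

In binary:
  0111  (7)
  1011  (11)
  0011  (3)
  0011  (3)
  1000  (8)
  ----
  0100  (4)
The nim-sum is 4 ≠ 0, so this is an N-position: the player to move can win.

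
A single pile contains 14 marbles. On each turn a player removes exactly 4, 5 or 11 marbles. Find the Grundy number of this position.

Compute g(0), g(1), … for moves {4, 5, 11}:
g(0) = mex{} = 0
g(1) = mex{} = 0
g(2) = mex{} = 0
g(3) = mex{} = 0
g(4) = mex{0} = 1
g(5) = mex{0} = 1
g(6) = mex{0} = 1
g(7) = mex{0} = 1
g(8) = mex{0,1} = 2
g(9) = mex{1} = 0
g(10) = mex{1} = 0
g(11) = mex{0,1} = 2
g(12) = mex{0,1,2} = 3
g(13) = mex{0,2} = 1
g(14) = mex{0} = 1
So g(14) = 1.

1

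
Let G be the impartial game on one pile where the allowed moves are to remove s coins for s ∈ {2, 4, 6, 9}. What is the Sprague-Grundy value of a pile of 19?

Compute g(0), g(1), … for moves {2, 4, 6, 9}:
k:     0  1  2  3  4  5  6  7  8  9 10 11 12 13 14 15 16 17 18 19
g(k):  0  0  1  1  2  2  3  3  0  4  1  0  2  1  3  2  0  3  1  0
So g(19) = 0.

0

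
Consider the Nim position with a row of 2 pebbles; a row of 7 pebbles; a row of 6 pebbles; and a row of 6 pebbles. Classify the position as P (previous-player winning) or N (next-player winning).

N-position

Nim-sum: 2 ^ 7 ^ 6 ^ 6 = 5.
The nim-sum is 5 ≠ 0, so this is an N-position: the player to move can win.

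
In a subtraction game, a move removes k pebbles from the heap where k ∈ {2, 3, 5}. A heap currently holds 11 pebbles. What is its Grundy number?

Grundy values for subtraction set {2, 3, 5}:
k:     0  1  2  3  4  5  6  7  8  9 10 11
g(k):  0  0  1  1  2  2  3  0  0  1  1  2
So g(11) = 2.

2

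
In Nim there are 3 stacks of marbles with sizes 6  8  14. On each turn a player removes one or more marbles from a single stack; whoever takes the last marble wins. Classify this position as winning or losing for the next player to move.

Bitwise XOR of the heap sizes:
  0110  (6)
  1000  (8)
  1110  (14)
  ----
  0000  (0)
The nim-sum is 0, so this is a P-position: the player to move is in a losing position under optimal play.

Losing position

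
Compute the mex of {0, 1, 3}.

2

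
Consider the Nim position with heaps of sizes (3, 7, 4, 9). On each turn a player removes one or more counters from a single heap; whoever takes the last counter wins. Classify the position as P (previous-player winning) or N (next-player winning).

In binary:
  0011  (3)
  0111  (7)
  0100  (4)
  1001  (9)
  ----
  1001  (9)
The nim-sum is 9 ≠ 0, so this is an N-position: the player to move can win.

N-position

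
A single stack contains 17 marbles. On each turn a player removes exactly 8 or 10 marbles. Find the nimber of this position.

2

Grundy values for subtraction set {8, 10}:
k:     0  1  2  3  4  5  6  7  8  9 10 11 12 13 14 15 16 17
g(k):  0  0  0  0  0  0  0  0  1  1  1  1  1  1  1  1  2  2
So g(17) = 2.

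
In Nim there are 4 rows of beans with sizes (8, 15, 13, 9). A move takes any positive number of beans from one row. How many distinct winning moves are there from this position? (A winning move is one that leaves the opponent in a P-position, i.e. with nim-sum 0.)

Nim-sum: 8 ^ 15 ^ 13 ^ 9 = 3.
The overall nim-sum is X = 3. A row of size p has a winning move iff p XOR X < p (reduce it to p XOR X).
  8: 8 XOR 3 = 11 ≥ 8 — no move.
  15: 15 XOR 3 = 12 < 15 — winning move (to 12).
  13: 13 XOR 3 = 14 ≥ 13 — no move.
  9: 9 XOR 3 = 10 ≥ 9 — no move.
That gives 1 winning move.

1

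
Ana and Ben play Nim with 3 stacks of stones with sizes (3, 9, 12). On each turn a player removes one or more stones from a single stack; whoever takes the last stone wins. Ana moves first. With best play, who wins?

Ana wins

Compute the nim-sum pairwise:
3 ⊕ 9 = 10
10 ⊕ 12 = 6
The nim-sum is 6 ≠ 0, so this is an N-position: the player to move can win; Ana has a winning move.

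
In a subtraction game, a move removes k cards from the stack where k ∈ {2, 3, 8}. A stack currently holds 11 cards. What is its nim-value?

0

Build the Grundy sequence with g(k) = mex{g(k−s) : s ∈ {2, 3, 8}, s ≤ k}:
k:     0  1  2  3  4  5  6  7  8  9 10 11
g(k):  0  0  1  1  2  0  0  1  1  2  0  0
So g(11) = 0.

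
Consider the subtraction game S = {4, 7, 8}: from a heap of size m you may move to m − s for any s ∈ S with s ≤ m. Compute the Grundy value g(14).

Grundy values for subtraction set {4, 7, 8}:
g(0) = mex{} = 0
g(1) = mex{} = 0
g(2) = mex{} = 0
g(3) = mex{} = 0
g(4) = mex{0} = 1
g(5) = mex{0} = 1
g(6) = mex{0} = 1
g(7) = mex{0} = 1
g(8) = mex{0,1} = 2
g(9) = mex{0,1} = 2
g(10) = mex{0,1} = 2
g(11) = mex{0,1} = 2
g(12) = mex{1,2} = 0
g(13) = mex{1,2} = 0
g(14) = mex{1,2} = 0
So g(14) = 0.

0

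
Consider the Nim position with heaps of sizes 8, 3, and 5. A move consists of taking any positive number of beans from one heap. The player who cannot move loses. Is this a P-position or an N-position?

N-position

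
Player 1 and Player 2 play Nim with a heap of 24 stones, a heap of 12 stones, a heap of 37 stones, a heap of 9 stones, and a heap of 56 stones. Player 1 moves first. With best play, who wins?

Player 2 wins

Nim-sum: 24 XOR 12 XOR 37 XOR 9 XOR 56 = 0.
The nim-sum is 0, so this is a P-position: the player to move is in a losing position under optimal play; Player 1 is about to move from it and so loses — Player 2 wins.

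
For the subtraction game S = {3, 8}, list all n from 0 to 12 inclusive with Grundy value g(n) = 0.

0, 1, 2, 6, 7, 11, 12

Compute g(0), g(1), … for moves {3, 8}:
g(0) = mex{} = 0
g(1) = mex{} = 0
g(2) = mex{} = 0
g(3) = mex{0} = 1
g(4) = mex{0} = 1
g(5) = mex{0} = 1
g(6) = mex{1} = 0
g(7) = mex{1} = 0
g(8) = mex{0,1} = 2
g(9) = mex{0} = 1
g(10) = mex{0} = 1
g(11) = mex{1,2} = 0
g(12) = mex{1} = 0
The P-positions (g = 0) in 0..12 are 0, 1, 2, 6, 7, 11, 12.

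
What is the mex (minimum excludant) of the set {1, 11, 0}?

The values 0, 1 are all present; 2 is the first non-negative integer missing from the set.

2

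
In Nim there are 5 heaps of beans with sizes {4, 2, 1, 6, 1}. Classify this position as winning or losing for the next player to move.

Losing position

Write each in binary and XOR column by column:
  100  (4)
  010  (2)
  001  (1)
  110  (6)
  001  (1)
  ---
  000  (0)
The nim-sum is 0, so this is a P-position: the player to move is in a losing position under optimal play.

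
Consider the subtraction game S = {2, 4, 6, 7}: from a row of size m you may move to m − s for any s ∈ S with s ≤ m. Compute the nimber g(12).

1

Compute g(0), g(1), … for moves {2, 4, 6, 7}:
k:     0  1  2  3  4  5  6  7  8  9 10 11 12
g(k):  0  0  1  1  2  2  3  3  4  0  0  1  1
So g(12) = 1.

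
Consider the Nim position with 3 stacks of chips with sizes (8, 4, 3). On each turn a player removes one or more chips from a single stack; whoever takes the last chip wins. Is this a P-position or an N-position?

Write each in binary and XOR column by column:
  1000  (8)
  0100  (4)
  0011  (3)
  ----
  1111  (15)
The nim-sum is 15 ≠ 0, so this is an N-position: the player to move can win.

N-position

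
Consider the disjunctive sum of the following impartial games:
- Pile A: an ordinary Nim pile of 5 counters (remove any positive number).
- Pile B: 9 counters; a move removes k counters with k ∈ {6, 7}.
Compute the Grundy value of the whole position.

4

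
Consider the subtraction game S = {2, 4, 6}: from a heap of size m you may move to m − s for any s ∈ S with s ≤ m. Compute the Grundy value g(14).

3

Grundy values for subtraction set {2, 4, 6}:
g(0) = mex{} = 0
g(1) = mex{} = 0
g(2) = mex{0} = 1
g(3) = mex{0} = 1
g(4) = mex{0,1} = 2
g(5) = mex{0,1} = 2
g(6) = mex{0,1,2} = 3
g(7) = mex{0,1,2} = 3
g(8) = mex{1,2,3} = 0
g(9) = mex{1,2,3} = 0
g(10) = mex{0,2,3} = 1
g(11) = mex{0,2,3} = 1
g(12) = mex{0,1,3} = 2
g(13) = mex{0,1,3} = 2
g(14) = mex{0,1,2} = 3
So g(14) = 3.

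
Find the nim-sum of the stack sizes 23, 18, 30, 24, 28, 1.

Compute the nim-sum pairwise:
23 ^ 18 = 5
5 ^ 30 = 27
27 ^ 24 = 3
3 ^ 28 = 31
31 ^ 1 = 30

30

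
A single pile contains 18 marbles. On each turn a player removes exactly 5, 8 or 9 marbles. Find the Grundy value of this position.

Build the Grundy sequence with g(k) = mex{g(k−s) : s ∈ {5, 8, 9}, s ≤ k}:
k:     0  1  2  3  4  5  6  7  8  9 10 11 12 13 14 15 16 17 18
g(k):  0  0  0  0  0  1  1  1  1  1  2  2  2  2  0  0  0  0  0
So g(18) = 0.

0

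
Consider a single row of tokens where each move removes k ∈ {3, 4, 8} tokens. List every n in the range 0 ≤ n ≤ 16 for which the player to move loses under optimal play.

0, 1, 2, 7, 12, 13, 14

Build the Grundy sequence with g(k) = mex{g(k−s) : s ∈ {3, 4, 8}, s ≤ k}:
k:     0  1  2  3  4  5  6  7  8  9 10 11 12 13 14 15 16
g(k):  0  0  0  1  1  1  2  0  2  3  1  3  0  0  0  1  1
The P-positions (g = 0) in 0..16 are 0, 1, 2, 7, 12, 13, 14.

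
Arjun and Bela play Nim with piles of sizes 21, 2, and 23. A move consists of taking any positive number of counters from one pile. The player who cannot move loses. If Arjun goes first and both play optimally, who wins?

Bela wins

Nim-sum: 21 ^ 2 ^ 23 = 0.
The nim-sum is 0, so this is a P-position: the player to move is in a losing position under optimal play; Arjun is about to move from it and so loses — Bela wins.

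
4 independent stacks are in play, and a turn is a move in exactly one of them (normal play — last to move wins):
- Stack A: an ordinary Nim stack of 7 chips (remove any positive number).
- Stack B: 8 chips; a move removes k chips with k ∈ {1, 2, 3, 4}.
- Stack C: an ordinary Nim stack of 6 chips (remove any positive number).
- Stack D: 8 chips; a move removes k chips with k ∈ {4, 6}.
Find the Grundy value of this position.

0

Stack A is a plain Nim stack of size 7, so its Grundy value is 7.
Grundy values for stack B (subtraction set {1, 2, 3, 4}):
k:     0  1  2  3  4  5  6  7  8
g(k):  0  1  2  3  4  0  1  2  3
So g(8) = 3.
Stack C is a plain Nim stack of size 6, so its Grundy value is 6.
For stack D, compute g(0), g(1), … with moves {4, 6}:
g(0) = mex{} = 0
g(1) = mex{} = 0
g(2) = mex{} = 0
g(3) = mex{} = 0
g(4) = mex{0} = 1
g(5) = mex{0} = 1
g(6) = mex{0} = 1
g(7) = mex{0} = 1
g(8) = mex{0,1} = 2
So g(8) = 2.
The value of a disjunctive sum is the nim-sum of the parts.
Combined value = 7 XOR 3 XOR 6 XOR 2 = 0.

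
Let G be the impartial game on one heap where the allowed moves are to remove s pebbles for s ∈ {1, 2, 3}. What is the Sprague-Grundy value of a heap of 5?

1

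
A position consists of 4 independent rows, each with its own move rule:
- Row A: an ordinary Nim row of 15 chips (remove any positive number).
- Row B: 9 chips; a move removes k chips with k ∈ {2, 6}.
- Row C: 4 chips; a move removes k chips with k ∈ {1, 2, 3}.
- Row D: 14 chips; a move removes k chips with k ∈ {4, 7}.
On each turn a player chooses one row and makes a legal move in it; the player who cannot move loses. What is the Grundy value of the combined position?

15

Row A is a plain Nim row of size 15, so its Grundy value is 15.
For row B, compute g(0), g(1), … with moves {2, 6}:
g(0) = mex{} = 0
g(1) = mex{} = 0
g(2) = mex{0} = 1
g(3) = mex{0} = 1
g(4) = mex{1} = 0
g(5) = mex{1} = 0
g(6) = mex{0} = 1
g(7) = mex{0} = 1
g(8) = mex{1} = 0
g(9) = mex{1} = 0
So g(9) = 0.
For row C, compute g(0), g(1), … with moves {1, 2, 3}:
k:     0  1  2  3  4
g(k):  0  1  2  3  0
So g(4) = 0.
For row D, compute g(0), g(1), … with moves {4, 7}:
k:     0  1  2  3  4  5  6  7  8  9 10 11 12 13 14
g(k):  0  0  0  0  1  1  1  1  2  2  2  0  0  0  0
So g(14) = 0.
By the Sprague-Grundy theorem, the Grundy value of a sum of independent games is the XOR of the component values.
Combined value = 15 ⊕ 0 ⊕ 0 ⊕ 0 = 15.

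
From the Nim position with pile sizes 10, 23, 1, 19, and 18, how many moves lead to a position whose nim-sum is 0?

Nim-sum: 10 ⊕ 23 ⊕ 1 ⊕ 19 ⊕ 18 = 29.
The overall nim-sum is X = 29. A pile of size p has a winning move iff p XOR X < p (reduce it to p XOR X).
  10: 10 XOR 29 = 23 ≥ 10 — no move.
  23: 23 XOR 29 = 10 < 23 — winning move (to 10).
  1: 1 XOR 29 = 28 ≥ 1 — no move.
  19: 19 XOR 29 = 14 < 19 — winning move (to 14).
  18: 18 XOR 29 = 15 < 18 — winning move (to 15).
That gives 3 winning moves.

3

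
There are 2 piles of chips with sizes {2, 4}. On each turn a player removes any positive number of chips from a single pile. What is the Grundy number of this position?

Nim-sum: 2 XOR 4 = 6.

6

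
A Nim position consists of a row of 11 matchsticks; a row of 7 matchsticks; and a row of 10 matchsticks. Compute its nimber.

In binary:
  1011  (11)
  0111  (7)
  1010  (10)
  ----
  0110  (6)

6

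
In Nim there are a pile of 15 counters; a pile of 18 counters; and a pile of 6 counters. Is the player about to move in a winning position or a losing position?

Compute the nim-sum pairwise:
15 ^ 18 = 29
29 ^ 6 = 27
The nim-sum is 27 ≠ 0, so this is an N-position: the player to move can win.

Winning position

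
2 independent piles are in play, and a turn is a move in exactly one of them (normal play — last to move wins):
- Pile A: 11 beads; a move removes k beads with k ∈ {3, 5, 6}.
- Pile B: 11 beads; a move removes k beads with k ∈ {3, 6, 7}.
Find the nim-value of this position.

0

Grundy values for pile A (subtraction set {3, 5, 6}):
k:     0  1  2  3  4  5  6  7  8  9 10 11
g(k):  0  0  0  1  1  1  2  2  2  0  0  0
So g(11) = 0.
For pile B, compute g(0), g(1), … with moves {3, 6, 7}:
g(0) = mex{} = 0
g(1) = mex{} = 0
g(2) = mex{} = 0
g(3) = mex{0} = 1
g(4) = mex{0} = 1
g(5) = mex{0} = 1
g(6) = mex{0,1} = 2
g(7) = mex{0,1} = 2
g(8) = mex{0,1} = 2
g(9) = mex{0,1,2} = 3
g(10) = mex{1,2} = 0
g(11) = mex{1,2} = 0
So g(11) = 0.
By the Sprague-Grundy theorem, the Grundy value of a sum of independent games is the XOR of the component values.
Combined value = 0 ⊕ 0 = 0.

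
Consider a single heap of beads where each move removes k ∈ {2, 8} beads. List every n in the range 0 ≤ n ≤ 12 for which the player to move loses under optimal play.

Grundy values for subtraction set {2, 8}:
g(0) = mex{} = 0
g(1) = mex{} = 0
g(2) = mex{0} = 1
g(3) = mex{0} = 1
g(4) = mex{1} = 0
g(5) = mex{1} = 0
g(6) = mex{0} = 1
g(7) = mex{0} = 1
g(8) = mex{0,1} = 2
g(9) = mex{0,1} = 2
g(10) = mex{1,2} = 0
g(11) = mex{1,2} = 0
g(12) = mex{0} = 1
The P-positions (g = 0) in 0..12 are 0, 1, 4, 5, 10, 11.

0, 1, 4, 5, 10, 11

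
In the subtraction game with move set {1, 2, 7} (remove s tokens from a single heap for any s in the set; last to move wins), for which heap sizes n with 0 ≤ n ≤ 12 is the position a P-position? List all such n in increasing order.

0, 3, 6, 9, 12

Build the Grundy sequence with g(k) = mex{g(k−s) : s ∈ {1, 2, 7}, s ≤ k}:
k:     0  1  2  3  4  5  6  7  8  9 10 11 12
g(k):  0  1  2  0  1  2  0  1  2  0  1  2  0
The P-positions (g = 0) in 0..12 are 0, 3, 6, 9, 12.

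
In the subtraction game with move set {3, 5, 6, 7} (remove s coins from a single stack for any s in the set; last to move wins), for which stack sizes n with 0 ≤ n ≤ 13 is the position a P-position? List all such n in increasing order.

0, 1, 2, 10, 11, 12

Grundy values for subtraction set {3, 5, 6, 7}:
k:     0  1  2  3  4  5  6  7  8  9 10 11 12 13
g(k):  0  0  0  1  1  1  2  2  2  3  0  0  0  1
The P-positions (g = 0) in 0..13 are 0, 1, 2, 10, 11, 12.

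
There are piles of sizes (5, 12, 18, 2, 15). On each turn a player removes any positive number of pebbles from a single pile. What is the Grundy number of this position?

22

Compute the nim-sum pairwise:
5 ⊕ 12 = 9
9 ⊕ 18 = 27
27 ⊕ 2 = 25
25 ⊕ 15 = 22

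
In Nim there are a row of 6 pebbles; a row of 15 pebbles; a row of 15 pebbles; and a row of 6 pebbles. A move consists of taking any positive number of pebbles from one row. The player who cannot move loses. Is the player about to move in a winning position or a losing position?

Compute the nim-sum pairwise:
6 ^ 15 = 9
9 ^ 15 = 6
6 ^ 6 = 0
The nim-sum is 0, so this is a P-position: the player to move is in a losing position under optimal play.

Losing position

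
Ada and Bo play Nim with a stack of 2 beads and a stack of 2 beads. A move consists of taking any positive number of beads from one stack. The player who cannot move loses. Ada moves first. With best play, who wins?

Bo wins

In binary:
  10  (2)
  10  (2)
  --
  00  (0)
The nim-sum is 0, so this is a P-position: the player to move is in a losing position under optimal play; Ada is about to move from it and so loses — Bo wins.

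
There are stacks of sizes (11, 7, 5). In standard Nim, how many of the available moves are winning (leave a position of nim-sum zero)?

Compute the nim-sum pairwise:
11 XOR 7 = 12
12 XOR 5 = 9
The overall nim-sum is X = 9. A stack of size p has a winning move iff p XOR X < p (reduce it to p XOR X).
  11: 11 XOR 9 = 2 < 11 — winning move (to 2).
  7: 7 XOR 9 = 14 ≥ 7 — no move.
  5: 5 XOR 9 = 12 ≥ 5 — no move.
That gives 1 winning move.

1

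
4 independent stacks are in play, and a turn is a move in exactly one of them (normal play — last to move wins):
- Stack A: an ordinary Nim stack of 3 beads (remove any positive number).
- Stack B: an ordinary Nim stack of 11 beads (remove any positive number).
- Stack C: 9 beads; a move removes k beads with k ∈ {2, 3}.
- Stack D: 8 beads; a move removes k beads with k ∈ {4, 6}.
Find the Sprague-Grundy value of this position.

8

Stack A is a plain Nim stack of size 3, so its Grundy value is 3.
Stack B is a plain Nim stack of size 11, so its Grundy value is 11.
For stack C, compute g(0), g(1), … with moves {2, 3}:
g(0) = mex{} = 0
g(1) = mex{} = 0
g(2) = mex{0} = 1
g(3) = mex{0} = 1
g(4) = mex{0,1} = 2
g(5) = mex{1} = 0
g(6) = mex{1,2} = 0
g(7) = mex{0,2} = 1
g(8) = mex{0} = 1
g(9) = mex{0,1} = 2
So g(9) = 2.
Grundy values for stack D (subtraction set {4, 6}):
k:     0  1  2  3  4  5  6  7  8
g(k):  0  0  0  0  1  1  1  1  2
So g(8) = 2.
By the Sprague-Grundy theorem, the Grundy value of a sum of independent games is the XOR of the component values.
Combined value = 3 XOR 11 XOR 2 XOR 2 = 8.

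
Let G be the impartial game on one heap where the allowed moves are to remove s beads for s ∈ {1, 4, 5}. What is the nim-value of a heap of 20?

2

Compute g(0), g(1), … for moves {1, 4, 5}:
k:     0  1  2  3  4  5  6  7  8  9 10 11 12 13 14 15 16 17 18 19 20
g(k):  0  1  0  1  2  3  2  3  0  1  0  1  2  3  2  3  0  1  0  1  2
So g(20) = 2.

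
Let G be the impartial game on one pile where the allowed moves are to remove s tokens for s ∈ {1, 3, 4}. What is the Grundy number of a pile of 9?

0

Compute g(0), g(1), … for moves {1, 3, 4}:
k:     0  1  2  3  4  5  6  7  8  9
g(k):  0  1  0  1  2  3  2  0  1  0
So g(9) = 0.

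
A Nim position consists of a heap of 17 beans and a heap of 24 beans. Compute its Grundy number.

9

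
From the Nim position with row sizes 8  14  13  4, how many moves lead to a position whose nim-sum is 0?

3

Nim-sum: 8 ^ 14 ^ 13 ^ 4 = 15.
The overall nim-sum is X = 15. A row of size p has a winning move iff p XOR X < p (reduce it to p XOR X).
  8: 8 XOR 15 = 7 < 8 — winning move (to 7).
  14: 14 XOR 15 = 1 < 14 — winning move (to 1).
  13: 13 XOR 15 = 2 < 13 — winning move (to 2).
  4: 4 XOR 15 = 11 ≥ 4 — no move.
That gives 3 winning moves.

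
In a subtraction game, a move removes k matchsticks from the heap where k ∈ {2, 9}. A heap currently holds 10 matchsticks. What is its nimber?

1

Grundy values for subtraction set {2, 9}:
k:     0  1  2  3  4  5  6  7  8  9 10
g(k):  0  0  1  1  0  0  1  1  0  2  1
So g(10) = 1.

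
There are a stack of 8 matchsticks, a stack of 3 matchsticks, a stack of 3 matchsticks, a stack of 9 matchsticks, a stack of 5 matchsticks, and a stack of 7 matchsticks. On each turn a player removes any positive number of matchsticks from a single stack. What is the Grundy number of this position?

3

In binary:
  1000  (8)
  0011  (3)
  0011  (3)
  1001  (9)
  0101  (5)
  0111  (7)
  ----
  0011  (3)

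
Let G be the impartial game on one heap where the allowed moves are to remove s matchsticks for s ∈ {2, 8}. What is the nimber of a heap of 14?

0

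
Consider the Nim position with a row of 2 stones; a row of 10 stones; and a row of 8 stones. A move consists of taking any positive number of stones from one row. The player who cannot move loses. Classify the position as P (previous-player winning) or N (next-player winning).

P-position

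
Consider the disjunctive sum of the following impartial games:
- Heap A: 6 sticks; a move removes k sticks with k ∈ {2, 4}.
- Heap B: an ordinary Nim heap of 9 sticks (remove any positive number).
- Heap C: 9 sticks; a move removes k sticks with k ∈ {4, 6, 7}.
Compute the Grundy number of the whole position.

Grundy values for heap A (subtraction set {2, 4}):
k:     0  1  2  3  4  5  6
g(k):  0  0  1  1  2  2  0
So g(6) = 0.
Heap B is a plain Nim heap of size 9, so its Grundy value is 9.
Build the Grundy sequence for heap C with g(k) = mex{g(k−s) : s ∈ {4, 6, 7}, s ≤ k}:
g(0) = mex{} = 0
g(1) = mex{} = 0
g(2) = mex{} = 0
g(3) = mex{} = 0
g(4) = mex{0} = 1
g(5) = mex{0} = 1
g(6) = mex{0} = 1
g(7) = mex{0} = 1
g(8) = mex{0,1} = 2
g(9) = mex{0,1} = 2
So g(9) = 2.
The value of a disjunctive sum is the nim-sum of the parts.
Combined value = 0 ⊕ 9 ⊕ 2 = 11.

11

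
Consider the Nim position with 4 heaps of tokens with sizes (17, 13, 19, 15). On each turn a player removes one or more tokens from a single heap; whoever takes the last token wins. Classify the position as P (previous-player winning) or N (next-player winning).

Compute the nim-sum pairwise:
17 ^ 13 = 28
28 ^ 19 = 15
15 ^ 15 = 0
The nim-sum is 0, so this is a P-position: the player to move is in a losing position under optimal play.

P-position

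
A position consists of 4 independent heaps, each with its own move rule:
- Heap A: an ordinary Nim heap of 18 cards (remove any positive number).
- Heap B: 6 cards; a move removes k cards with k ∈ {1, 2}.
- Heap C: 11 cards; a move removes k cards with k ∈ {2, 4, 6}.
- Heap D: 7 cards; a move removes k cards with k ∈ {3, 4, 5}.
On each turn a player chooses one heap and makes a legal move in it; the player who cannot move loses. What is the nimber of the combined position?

Heap A is a plain Nim heap of size 18, so its Grundy value is 18.
Build the Grundy sequence for heap B with g(k) = mex{g(k−s) : s ∈ {1, 2}, s ≤ k}:
g(0) = mex{} = 0
g(1) = mex{0} = 1
g(2) = mex{0,1} = 2
g(3) = mex{1,2} = 0
g(4) = mex{0,2} = 1
g(5) = mex{0,1} = 2
g(6) = mex{1,2} = 0
So g(6) = 0.
Grundy values for heap C (subtraction set {2, 4, 6}):
k:     0  1  2  3  4  5  6  7  8  9 10 11
g(k):  0  0  1  1  2  2  3  3  0  0  1  1
So g(11) = 1.
Build the Grundy sequence for heap D with g(k) = mex{g(k−s) : s ∈ {3, 4, 5}, s ≤ k}:
g(0) = mex{} = 0
g(1) = mex{} = 0
g(2) = mex{} = 0
g(3) = mex{0} = 1
g(4) = mex{0} = 1
g(5) = mex{0} = 1
g(6) = mex{0,1} = 2
g(7) = mex{0,1} = 2
So g(7) = 2.
By the Sprague-Grundy theorem, the Grundy value of a sum of independent games is the XOR of the component values.
Combined value = 18 ⊕ 0 ⊕ 1 ⊕ 2 = 17.

17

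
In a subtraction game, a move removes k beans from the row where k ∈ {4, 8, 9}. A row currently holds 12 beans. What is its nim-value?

3

Build the Grundy sequence with g(k) = mex{g(k−s) : s ∈ {4, 8, 9}, s ≤ k}:
g(0) = mex{} = 0
g(1) = mex{} = 0
g(2) = mex{} = 0
g(3) = mex{} = 0
g(4) = mex{0} = 1
g(5) = mex{0} = 1
g(6) = mex{0} = 1
g(7) = mex{0} = 1
g(8) = mex{0,1} = 2
g(9) = mex{0,1} = 2
g(10) = mex{0,1} = 2
g(11) = mex{0,1} = 2
g(12) = mex{0,1,2} = 3
So g(12) = 3.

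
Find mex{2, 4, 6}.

0

0 is not in the set, so the mex is 0.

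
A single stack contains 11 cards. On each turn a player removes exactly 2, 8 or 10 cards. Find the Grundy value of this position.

3

Grundy values for subtraction set {2, 8, 10}:
g(0) = mex{} = 0
g(1) = mex{} = 0
g(2) = mex{0} = 1
g(3) = mex{0} = 1
g(4) = mex{1} = 0
g(5) = mex{1} = 0
g(6) = mex{0} = 1
g(7) = mex{0} = 1
g(8) = mex{0,1} = 2
g(9) = mex{0,1} = 2
g(10) = mex{0,1,2} = 3
g(11) = mex{0,1,2} = 3
So g(11) = 3.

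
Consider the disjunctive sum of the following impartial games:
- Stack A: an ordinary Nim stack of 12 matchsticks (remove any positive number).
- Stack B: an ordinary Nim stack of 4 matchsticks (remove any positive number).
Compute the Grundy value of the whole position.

Stack A is a plain Nim stack of size 12, so its Grundy value is 12.
Stack B is a plain Nim stack of size 4, so its Grundy value is 4.
By the Sprague-Grundy theorem, the Grundy value of a sum of independent games is the XOR of the component values.
Combined value = 12 ⊕ 4 = 8.

8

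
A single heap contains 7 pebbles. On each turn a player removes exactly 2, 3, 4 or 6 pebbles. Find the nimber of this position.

Grundy values for subtraction set {2, 3, 4, 6}:
k:     0  1  2  3  4  5  6  7
g(k):  0  0  1  1  2  2  3  3
So g(7) = 3.

3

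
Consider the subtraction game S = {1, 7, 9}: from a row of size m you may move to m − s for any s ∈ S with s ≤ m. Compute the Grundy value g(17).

1

Compute g(0), g(1), … for moves {1, 7, 9}:
k:     0  1  2  3  4  5  6  7  8  9 10 11 12 13 14 15 16 17
g(k):  0  1  0  1  0  1  0  1  0  1  0  1  0  1  0  1  0  1
So g(17) = 1.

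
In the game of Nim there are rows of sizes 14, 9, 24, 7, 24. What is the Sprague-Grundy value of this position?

0

Nim-sum: 14 ^ 9 ^ 24 ^ 7 ^ 24 = 0.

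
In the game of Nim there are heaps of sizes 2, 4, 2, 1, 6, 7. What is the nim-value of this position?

4

Compute the nim-sum pairwise:
2 ⊕ 4 = 6
6 ⊕ 2 = 4
4 ⊕ 1 = 5
5 ⊕ 6 = 3
3 ⊕ 7 = 4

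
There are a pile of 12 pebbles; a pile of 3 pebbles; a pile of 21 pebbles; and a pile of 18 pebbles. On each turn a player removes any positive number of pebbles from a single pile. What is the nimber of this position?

Compute the nim-sum pairwise:
12 XOR 3 = 15
15 XOR 21 = 26
26 XOR 18 = 8

8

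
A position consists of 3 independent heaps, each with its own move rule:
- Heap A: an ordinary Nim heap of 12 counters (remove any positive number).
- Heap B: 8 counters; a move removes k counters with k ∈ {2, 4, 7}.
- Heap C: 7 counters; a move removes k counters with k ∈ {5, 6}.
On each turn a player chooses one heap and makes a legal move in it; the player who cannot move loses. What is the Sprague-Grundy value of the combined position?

Heap A is a plain Nim heap of size 12, so its Grundy value is 12.
For heap B, compute g(0), g(1), … with moves {2, 4, 7}:
g(0) = mex{} = 0
g(1) = mex{} = 0
g(2) = mex{0} = 1
g(3) = mex{0} = 1
g(4) = mex{0,1} = 2
g(5) = mex{0,1} = 2
g(6) = mex{1,2} = 0
g(7) = mex{0,1,2} = 3
g(8) = mex{0,2} = 1
So g(8) = 1.
Grundy values for heap C (subtraction set {5, 6}):
g(0) = mex{} = 0
g(1) = mex{} = 0
g(2) = mex{} = 0
g(3) = mex{} = 0
g(4) = mex{} = 0
g(5) = mex{0} = 1
g(6) = mex{0} = 1
g(7) = mex{0} = 1
So g(7) = 1.
By the Sprague-Grundy theorem, the Grundy value of a sum of independent games is the XOR of the component values.
Combined value = 12 XOR 1 XOR 1 = 12.

12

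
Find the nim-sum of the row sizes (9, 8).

In binary:
  1001  (9)
  1000  (8)
  ----
  0001  (1)

1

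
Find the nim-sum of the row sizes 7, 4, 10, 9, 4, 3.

In binary:
  0111  (7)
  0100  (4)
  1010  (10)
  1001  (9)
  0100  (4)
  0011  (3)
  ----
  0111  (7)

7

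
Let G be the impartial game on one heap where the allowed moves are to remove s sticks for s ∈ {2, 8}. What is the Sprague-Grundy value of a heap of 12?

Compute g(0), g(1), … for moves {2, 8}:
k:     0  1  2  3  4  5  6  7  8  9 10 11 12
g(k):  0  0  1  1  0  0  1  1  2  2  0  0  1
So g(12) = 1.

1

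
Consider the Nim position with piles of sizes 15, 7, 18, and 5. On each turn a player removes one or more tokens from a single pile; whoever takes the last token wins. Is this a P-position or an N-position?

N-position

Write each in binary and XOR column by column:
  01111  (15)
  00111  (7)
  10010  (18)
  00101  (5)
  -----
  11111  (31)
The nim-sum is 31 ≠ 0, so this is an N-position: the player to move can win.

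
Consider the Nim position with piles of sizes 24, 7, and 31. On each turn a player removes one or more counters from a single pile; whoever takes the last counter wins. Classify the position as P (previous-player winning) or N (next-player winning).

P-position

Compute the nim-sum pairwise:
24 XOR 7 = 31
31 XOR 31 = 0
The nim-sum is 0, so this is a P-position: the player to move is in a losing position under optimal play.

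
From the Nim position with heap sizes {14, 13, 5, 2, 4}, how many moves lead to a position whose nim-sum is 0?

0

Compute the nim-sum pairwise:
14 XOR 13 = 3
3 XOR 5 = 6
6 XOR 2 = 4
4 XOR 4 = 0
The nim-sum is already 0, so every move leaves a nonzero nim-sum — there are no winning moves.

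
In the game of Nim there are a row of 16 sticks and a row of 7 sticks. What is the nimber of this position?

23

Compute the nim-sum pairwise:
16 XOR 7 = 23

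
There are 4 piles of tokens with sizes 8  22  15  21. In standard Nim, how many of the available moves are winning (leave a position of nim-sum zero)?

Compute the nim-sum pairwise:
8 XOR 22 = 30
30 XOR 15 = 17
17 XOR 21 = 4
The overall nim-sum is X = 4. A pile of size p has a winning move iff p XOR X < p (reduce it to p XOR X).
  8: 8 XOR 4 = 12 ≥ 8 — no move.
  22: 22 XOR 4 = 18 < 22 — winning move (to 18).
  15: 15 XOR 4 = 11 < 15 — winning move (to 11).
  21: 21 XOR 4 = 17 < 21 — winning move (to 17).
That gives 3 winning moves.

3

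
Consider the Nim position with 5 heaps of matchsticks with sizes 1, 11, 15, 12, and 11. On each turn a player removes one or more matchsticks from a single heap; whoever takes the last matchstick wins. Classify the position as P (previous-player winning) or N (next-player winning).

N-position

Nim-sum: 1 ^ 11 ^ 15 ^ 12 ^ 11 = 2.
The nim-sum is 2 ≠ 0, so this is an N-position: the player to move can win.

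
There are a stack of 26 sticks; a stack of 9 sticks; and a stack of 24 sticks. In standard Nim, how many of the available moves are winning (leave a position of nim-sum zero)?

3

Nim-sum: 26 ^ 9 ^ 24 = 11.
The overall nim-sum is X = 11. A stack of size p has a winning move iff p XOR X < p (reduce it to p XOR X).
  26: 26 XOR 11 = 17 < 26 — winning move (to 17).
  9: 9 XOR 11 = 2 < 9 — winning move (to 2).
  24: 24 XOR 11 = 19 < 24 — winning move (to 19).
That gives 3 winning moves.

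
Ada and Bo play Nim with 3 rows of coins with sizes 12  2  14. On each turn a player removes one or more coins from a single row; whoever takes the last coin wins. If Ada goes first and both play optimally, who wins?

Bo wins

Nim-sum: 12 XOR 2 XOR 14 = 0.
The nim-sum is 0, so this is a P-position: the player to move is in a losing position under optimal play; Ada is about to move from it and so loses — Bo wins.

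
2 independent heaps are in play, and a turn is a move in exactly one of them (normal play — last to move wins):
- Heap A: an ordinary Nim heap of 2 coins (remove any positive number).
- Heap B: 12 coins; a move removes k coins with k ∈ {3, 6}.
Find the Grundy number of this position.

3

Heap A is a plain Nim heap of size 2, so its Grundy value is 2.
For heap B, compute g(0), g(1), … with moves {3, 6}:
k:     0  1  2  3  4  5  6  7  8  9 10 11 12
g(k):  0  0  0  1  1  1  2  2  2  0  0  0  1
So g(12) = 1.
The value of a disjunctive sum is the nim-sum of the parts.
Combined value = 2 ⊕ 1 = 3.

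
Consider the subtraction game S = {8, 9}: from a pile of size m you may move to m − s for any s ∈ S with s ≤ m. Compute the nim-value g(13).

Compute g(0), g(1), … for moves {8, 9}:
g(0) = mex{} = 0
g(1) = mex{} = 0
g(2) = mex{} = 0
g(3) = mex{} = 0
g(4) = mex{} = 0
g(5) = mex{} = 0
g(6) = mex{} = 0
g(7) = mex{} = 0
g(8) = mex{0} = 1
g(9) = mex{0} = 1
g(10) = mex{0} = 1
g(11) = mex{0} = 1
g(12) = mex{0} = 1
g(13) = mex{0} = 1
So g(13) = 1.

1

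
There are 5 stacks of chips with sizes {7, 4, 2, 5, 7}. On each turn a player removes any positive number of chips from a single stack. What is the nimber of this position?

Nim-sum: 7 XOR 4 XOR 2 XOR 5 XOR 7 = 3.

3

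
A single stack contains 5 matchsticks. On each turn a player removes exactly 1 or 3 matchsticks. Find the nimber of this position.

1

Compute g(0), g(1), … for moves {1, 3}:
k:     0  1  2  3  4  5
g(k):  0  1  0  1  0  1
So g(5) = 1.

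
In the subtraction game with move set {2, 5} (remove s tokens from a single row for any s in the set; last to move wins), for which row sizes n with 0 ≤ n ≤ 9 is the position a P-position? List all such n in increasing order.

0, 1, 4, 7, 8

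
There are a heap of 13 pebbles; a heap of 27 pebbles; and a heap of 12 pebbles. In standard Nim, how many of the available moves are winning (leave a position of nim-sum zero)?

1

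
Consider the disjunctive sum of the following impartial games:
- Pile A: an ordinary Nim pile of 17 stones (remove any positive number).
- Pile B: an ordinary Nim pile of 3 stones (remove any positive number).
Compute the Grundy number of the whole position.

18

Pile A is a plain Nim pile of size 17, so its Grundy value is 17.
Pile B is a plain Nim pile of size 3, so its Grundy value is 3.
The value of a disjunctive sum is the nim-sum of the parts.
Combined value = 17 ⊕ 3 = 18.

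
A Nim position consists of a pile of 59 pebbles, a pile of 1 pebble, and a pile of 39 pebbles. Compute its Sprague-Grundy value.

29

Nim-sum: 59 XOR 1 XOR 39 = 29.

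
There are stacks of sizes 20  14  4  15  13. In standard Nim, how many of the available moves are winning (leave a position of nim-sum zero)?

Nim-sum: 20 ^ 14 ^ 4 ^ 15 ^ 13 = 28.
The overall nim-sum is X = 28. A stack of size p has a winning move iff p XOR X < p (reduce it to p XOR X).
  20: 20 XOR 28 = 8 < 20 — winning move (to 8).
  14: 14 XOR 28 = 18 ≥ 14 — no move.
  4: 4 XOR 28 = 24 ≥ 4 — no move.
  15: 15 XOR 28 = 19 ≥ 15 — no move.
  13: 13 XOR 28 = 17 ≥ 13 — no move.
That gives 1 winning move.

1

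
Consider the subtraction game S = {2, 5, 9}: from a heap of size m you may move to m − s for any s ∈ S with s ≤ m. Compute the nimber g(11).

Compute g(0), g(1), … for moves {2, 5, 9}:
k:     0  1  2  3  4  5  6  7  8  9 10 11
g(k):  0  0  1  1  0  2  1  0  0  1  1  0
So g(11) = 0.

0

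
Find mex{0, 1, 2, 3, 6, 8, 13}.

4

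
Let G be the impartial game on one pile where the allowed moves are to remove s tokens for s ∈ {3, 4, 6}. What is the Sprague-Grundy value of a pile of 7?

2

Grundy values for subtraction set {3, 4, 6}:
k:     0  1  2  3  4  5  6  7
g(k):  0  0  0  1  1  1  2  2
So g(7) = 2.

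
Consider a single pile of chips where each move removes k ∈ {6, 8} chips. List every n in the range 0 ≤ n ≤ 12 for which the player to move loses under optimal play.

Compute g(0), g(1), … for moves {6, 8}:
k:     0  1  2  3  4  5  6  7  8  9 10 11 12
g(k):  0  0  0  0  0  0  1  1  1  1  1  1  2
The P-positions (g = 0) in 0..12 are 0, 1, 2, 3, 4, 5.

0, 1, 2, 3, 4, 5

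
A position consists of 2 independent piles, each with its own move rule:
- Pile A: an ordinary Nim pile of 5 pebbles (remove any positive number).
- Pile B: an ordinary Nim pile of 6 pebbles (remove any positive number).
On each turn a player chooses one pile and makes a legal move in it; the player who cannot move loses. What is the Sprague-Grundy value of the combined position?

Pile A is a plain Nim pile of size 5, so its Grundy value is 5.
Pile B is a plain Nim pile of size 6, so its Grundy value is 6.
By the Sprague-Grundy theorem, the Grundy value of a sum of independent games is the XOR of the component values.
Combined value = 5 ⊕ 6 = 3.

3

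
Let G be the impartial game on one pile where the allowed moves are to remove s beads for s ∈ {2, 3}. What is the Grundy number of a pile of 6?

0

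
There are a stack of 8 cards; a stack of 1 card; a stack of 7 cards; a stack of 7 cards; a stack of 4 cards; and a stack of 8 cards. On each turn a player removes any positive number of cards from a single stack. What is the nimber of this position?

5

Nim-sum: 8 ^ 1 ^ 7 ^ 7 ^ 4 ^ 8 = 5.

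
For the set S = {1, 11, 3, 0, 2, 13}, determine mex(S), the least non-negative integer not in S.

The values 0, 1, 2, 3 are all present; 4 is the first non-negative integer missing from the set.

4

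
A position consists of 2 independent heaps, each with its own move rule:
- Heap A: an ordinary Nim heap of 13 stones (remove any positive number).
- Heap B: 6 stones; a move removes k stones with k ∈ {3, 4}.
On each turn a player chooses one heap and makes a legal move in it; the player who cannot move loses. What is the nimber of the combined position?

Heap A is a plain Nim heap of size 13, so its Grundy value is 13.
Build the Grundy sequence for heap B with g(k) = mex{g(k−s) : s ∈ {3, 4}, s ≤ k}:
k:     0  1  2  3  4  5  6
g(k):  0  0  0  1  1  1  2
So g(6) = 2.
By the Sprague-Grundy theorem, the Grundy value of a sum of independent games is the XOR of the component values.
Combined value = 13 XOR 2 = 15.

15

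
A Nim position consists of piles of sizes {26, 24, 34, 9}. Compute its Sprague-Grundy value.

41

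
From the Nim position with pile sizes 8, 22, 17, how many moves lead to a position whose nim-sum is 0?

In binary:
  01000  (8)
  10110  (22)
  10001  (17)
  -----
  01111  (15)
The overall nim-sum is X = 15. A pile of size p has a winning move iff p XOR X < p (reduce it to p XOR X).
  8: 8 XOR 15 = 7 < 8 — winning move (to 7).
  22: 22 XOR 15 = 25 ≥ 22 — no move.
  17: 17 XOR 15 = 30 ≥ 17 — no move.
That gives 1 winning move.

1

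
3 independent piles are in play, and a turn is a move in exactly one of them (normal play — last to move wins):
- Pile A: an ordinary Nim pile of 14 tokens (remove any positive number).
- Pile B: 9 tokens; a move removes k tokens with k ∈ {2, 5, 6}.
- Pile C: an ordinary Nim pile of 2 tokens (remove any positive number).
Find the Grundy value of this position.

14

Pile A is a plain Nim pile of size 14, so its Grundy value is 14.
For pile B, compute g(0), g(1), … with moves {2, 5, 6}:
k:     0  1  2  3  4  5  6  7  8  9
g(k):  0  0  1  1  0  2  1  3  0  2
So g(9) = 2.
Pile C is a plain Nim pile of size 2, so its Grundy value is 2.
The value of a disjunctive sum is the nim-sum of the parts.
Combined value = 14 XOR 2 XOR 2 = 14.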